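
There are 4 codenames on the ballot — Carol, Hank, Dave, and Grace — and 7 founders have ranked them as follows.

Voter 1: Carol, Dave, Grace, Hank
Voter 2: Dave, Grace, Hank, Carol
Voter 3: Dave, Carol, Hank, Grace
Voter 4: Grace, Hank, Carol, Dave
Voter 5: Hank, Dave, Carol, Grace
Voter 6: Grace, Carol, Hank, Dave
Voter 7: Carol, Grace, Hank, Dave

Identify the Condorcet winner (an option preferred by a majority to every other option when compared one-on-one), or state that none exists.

Carol

Head-to-head results (7 voters total):
Carol vs Hank: Carol wins 4–3.
Carol vs Dave: Carol wins 4–3.
Carol vs Grace: Carol wins 4–3.
Hank vs Dave: Hank wins 4–3.
Hank vs Grace: Grace wins 5–2.
Dave vs Grace: Dave wins 4–3.
Carol beats each rival — Hank (4–3), Dave (4–3), Grace (4–3) — so Carol is the Condorcet winner.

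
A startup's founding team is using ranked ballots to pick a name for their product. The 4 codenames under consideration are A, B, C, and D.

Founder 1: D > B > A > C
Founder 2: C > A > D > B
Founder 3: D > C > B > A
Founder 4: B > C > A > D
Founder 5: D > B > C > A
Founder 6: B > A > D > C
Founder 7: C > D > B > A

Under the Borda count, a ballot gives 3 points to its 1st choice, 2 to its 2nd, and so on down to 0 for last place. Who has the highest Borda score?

D

Borda scores:
  A: 1 + 2 + 0 + 1 + 0 + 2 + 0 = 6
  B: 2 + 0 + 1 + 3 + 2 + 3 + 1 = 12
  C: 0 + 3 + 2 + 2 + 1 + 0 + 3 = 11
  D: 3 + 1 + 3 + 0 + 3 + 1 + 2 = 13
D has the highest total.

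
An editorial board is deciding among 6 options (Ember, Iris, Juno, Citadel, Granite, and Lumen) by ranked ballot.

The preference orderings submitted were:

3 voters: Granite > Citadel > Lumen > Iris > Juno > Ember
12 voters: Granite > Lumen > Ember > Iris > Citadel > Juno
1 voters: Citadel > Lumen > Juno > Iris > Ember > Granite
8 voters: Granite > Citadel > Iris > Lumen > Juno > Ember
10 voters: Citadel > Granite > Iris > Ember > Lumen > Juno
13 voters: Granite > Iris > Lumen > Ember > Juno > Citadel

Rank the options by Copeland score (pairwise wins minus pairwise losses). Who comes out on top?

Granite

Pairwise results:
  Ember vs Iris: Iris wins 35–12.
  Ember vs Juno: Ember wins 35–12.
  Ember vs Citadel: Ember wins 25–22.
  Ember vs Granite: Granite wins 46–1.
  Ember vs Lumen: Lumen wins 37–10.
  Iris vs Juno: Iris wins 46–1.
  Iris vs Citadel: Iris wins 25–22.
  Iris vs Granite: Granite wins 46–1.
  Iris vs Lumen: Iris wins 31–16.
  Juno vs Citadel: Citadel wins 34–13.
  Juno vs Granite: Granite wins 46–1.
  Juno vs Lumen: Lumen wins 47–0.
  Citadel vs Granite: Granite wins 36–11.
  Citadel vs Lumen: Lumen wins 25–22.
  Granite vs Lumen: Granite wins 46–1.
Copeland scores (wins − losses):
  Ember: 2 − 3 = -1
  Iris: 4 − 1 = 3
  Juno: 0 − 5 = -5
  Citadel: 1 − 4 = -3
  Granite: 5 − 0 = 5
  Lumen: 3 − 2 = 1
Granite has the best Copeland score.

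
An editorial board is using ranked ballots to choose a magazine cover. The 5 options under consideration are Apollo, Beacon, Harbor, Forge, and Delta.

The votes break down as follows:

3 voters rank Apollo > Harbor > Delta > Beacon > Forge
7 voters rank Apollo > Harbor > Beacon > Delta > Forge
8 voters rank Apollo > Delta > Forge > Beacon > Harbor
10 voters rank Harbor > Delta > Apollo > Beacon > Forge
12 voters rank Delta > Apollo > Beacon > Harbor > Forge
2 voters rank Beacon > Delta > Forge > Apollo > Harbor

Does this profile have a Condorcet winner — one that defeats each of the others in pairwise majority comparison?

Yes

Head-to-head results (42 voters total):
Apollo vs Beacon: Apollo wins 40–2.
Apollo vs Harbor: Apollo wins 32–10.
Apollo vs Forge: Apollo wins 40–2.
Apollo vs Delta: Delta wins 24–18.
Beacon vs Harbor: Beacon wins 22–20.
Beacon vs Forge: Beacon wins 34–8.
Beacon vs Delta: Delta wins 33–9.
Harbor vs Forge: Harbor wins 32–10.
Harbor vs Delta: Delta wins 22–20.
Forge vs Delta: Delta wins 42–0.
Delta beats each rival — Apollo (24–18), Beacon (33–9), Harbor (22–20), Forge (42–0) — so Delta is the Condorcet winner.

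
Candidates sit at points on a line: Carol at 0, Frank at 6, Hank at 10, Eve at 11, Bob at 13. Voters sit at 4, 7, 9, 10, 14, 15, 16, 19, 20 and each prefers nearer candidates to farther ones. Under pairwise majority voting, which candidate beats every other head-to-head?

With single-peaked preferences on a line, the Condorcet winner is the candidate closest to the median voter.
The median voter (position 14) is closest to Bob at 13.
Check: Bob vs Hank — voters closer to Bob: 5 of 9.

Bob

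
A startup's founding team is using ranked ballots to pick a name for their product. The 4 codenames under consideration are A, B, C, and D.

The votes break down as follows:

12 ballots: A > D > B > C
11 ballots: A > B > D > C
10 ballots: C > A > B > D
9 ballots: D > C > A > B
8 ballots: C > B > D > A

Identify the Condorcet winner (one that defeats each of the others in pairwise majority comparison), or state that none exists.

Head-to-head results (50 voters total):
A vs B: A wins 42–8.
A vs C: C wins 27–23.
A vs D: A wins 33–17.
B vs C: C wins 27–23.
B vs D: B wins 29–21.
C vs D: D wins 32–18.
No candidate beats all others: A beats D beats C beats A, a majority cycle.

No Condorcet winner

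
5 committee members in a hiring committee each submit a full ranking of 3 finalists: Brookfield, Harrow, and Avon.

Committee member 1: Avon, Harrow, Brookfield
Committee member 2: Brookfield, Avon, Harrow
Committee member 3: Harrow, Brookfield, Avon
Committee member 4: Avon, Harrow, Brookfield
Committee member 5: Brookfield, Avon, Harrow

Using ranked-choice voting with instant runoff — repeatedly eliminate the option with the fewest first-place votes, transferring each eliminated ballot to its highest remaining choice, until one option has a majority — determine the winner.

Brookfield

Round 1: Brookfield 2, Avon 2, Harrow 1. Harrow has the fewest and is eliminated.
Round 2: Brookfield 3, Avon 2. Brookfield has a majority.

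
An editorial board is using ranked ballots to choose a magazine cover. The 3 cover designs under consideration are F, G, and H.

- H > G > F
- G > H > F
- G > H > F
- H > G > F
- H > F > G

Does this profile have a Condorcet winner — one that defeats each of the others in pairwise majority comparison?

Yes

Head-to-head results (5 voters total):
F vs G: G wins 4–1.
F vs H: H wins 5–0.
G vs H: H wins 3–2.
H beats each rival — F (5–0), G (3–2) — so H is the Condorcet winner.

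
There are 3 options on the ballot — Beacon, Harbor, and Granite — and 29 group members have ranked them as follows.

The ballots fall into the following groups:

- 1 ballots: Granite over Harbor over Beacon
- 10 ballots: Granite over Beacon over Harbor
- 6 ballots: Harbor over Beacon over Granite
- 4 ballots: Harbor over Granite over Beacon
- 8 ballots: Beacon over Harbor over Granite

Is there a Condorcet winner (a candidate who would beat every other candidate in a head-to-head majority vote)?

Head-to-head results (29 voters total):
Beacon vs Harbor: Beacon wins 18–11.
Beacon vs Granite: Granite wins 15–14.
Harbor vs Granite: Harbor wins 18–11.
No candidate beats all others: Beacon beats Harbor beats Granite beats Beacon, a majority cycle.

No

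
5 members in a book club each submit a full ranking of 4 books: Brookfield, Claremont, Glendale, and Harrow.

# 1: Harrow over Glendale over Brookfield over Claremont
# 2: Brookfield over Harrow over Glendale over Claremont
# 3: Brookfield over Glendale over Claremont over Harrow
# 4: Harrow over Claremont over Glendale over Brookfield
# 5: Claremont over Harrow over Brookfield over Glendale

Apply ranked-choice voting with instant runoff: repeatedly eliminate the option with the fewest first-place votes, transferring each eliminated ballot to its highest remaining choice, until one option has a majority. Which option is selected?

Round 1: Brookfield 2, Harrow 2, Claremont 1, Glendale 0. Glendale has the fewest and is eliminated.
Round 2: Brookfield 2, Harrow 2, Claremont 1. Claremont has the fewest and is eliminated.
Round 3: Harrow 3, Brookfield 2. Harrow has a majority.

Harrow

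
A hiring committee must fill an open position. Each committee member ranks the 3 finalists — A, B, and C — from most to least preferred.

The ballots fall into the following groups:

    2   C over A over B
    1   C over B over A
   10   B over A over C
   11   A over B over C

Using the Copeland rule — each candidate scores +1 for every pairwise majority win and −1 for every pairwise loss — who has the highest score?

Pairwise results:
  A vs B: A wins 13–11.
  A vs C: A wins 21–3.
  B vs C: B wins 21–3.
Copeland scores (wins − losses):
  A: 2 − 0 = 2
  B: 1 − 1 = 0
  C: 0 − 2 = -2
A has the best Copeland score.

A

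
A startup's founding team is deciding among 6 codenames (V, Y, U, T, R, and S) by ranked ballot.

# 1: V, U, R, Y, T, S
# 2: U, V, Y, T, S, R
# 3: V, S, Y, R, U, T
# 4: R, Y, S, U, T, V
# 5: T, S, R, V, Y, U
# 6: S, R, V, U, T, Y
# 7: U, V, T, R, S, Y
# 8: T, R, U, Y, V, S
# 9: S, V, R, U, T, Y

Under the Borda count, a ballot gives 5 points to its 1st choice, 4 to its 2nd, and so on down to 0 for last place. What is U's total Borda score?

Borda scores:
  V: 5 + 4 + 5 + 0 + 2 + 3 + 4 + 1 + 4 = 28
  Y: 2 + 3 + 3 + 4 + 1 + 0 + 0 + 2 + 0 = 15
  U: 4 + 5 + 1 + 2 + 0 + 2 + 5 + 3 + 2 = 24
  T: 1 + 2 + 0 + 1 + 5 + 1 + 3 + 5 + 1 = 19
  R: 3 + 0 + 2 + 5 + 3 + 4 + 2 + 4 + 3 = 26
  S: 0 + 1 + 4 + 3 + 4 + 5 + 1 + 0 + 5 = 23

24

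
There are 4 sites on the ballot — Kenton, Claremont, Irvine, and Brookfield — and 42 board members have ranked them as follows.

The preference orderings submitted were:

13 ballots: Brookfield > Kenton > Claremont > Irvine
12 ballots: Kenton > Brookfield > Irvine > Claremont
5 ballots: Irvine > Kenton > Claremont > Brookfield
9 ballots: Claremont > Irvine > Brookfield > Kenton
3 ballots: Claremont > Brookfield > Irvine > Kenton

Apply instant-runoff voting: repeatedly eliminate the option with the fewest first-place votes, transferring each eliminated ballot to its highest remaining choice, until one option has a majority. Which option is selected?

Brookfield

Round 1: Brookfield 13, Kenton 12, Claremont 12, Irvine 5. Irvine has the fewest and is eliminated.
Round 2: Kenton 17, Brookfield 13, Claremont 12. Claremont has the fewest and is eliminated.
Round 3: Brookfield 25, Kenton 17. Brookfield has a majority.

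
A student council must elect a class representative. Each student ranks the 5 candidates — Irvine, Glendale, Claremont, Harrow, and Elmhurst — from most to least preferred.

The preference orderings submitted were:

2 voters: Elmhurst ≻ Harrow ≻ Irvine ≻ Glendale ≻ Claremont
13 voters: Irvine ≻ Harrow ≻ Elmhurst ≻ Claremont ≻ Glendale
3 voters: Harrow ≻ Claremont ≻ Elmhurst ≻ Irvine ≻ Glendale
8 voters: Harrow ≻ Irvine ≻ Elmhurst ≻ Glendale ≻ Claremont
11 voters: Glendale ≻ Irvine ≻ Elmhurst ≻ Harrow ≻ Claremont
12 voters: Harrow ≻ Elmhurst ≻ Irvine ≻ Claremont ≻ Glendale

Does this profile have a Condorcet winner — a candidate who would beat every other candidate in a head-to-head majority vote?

Yes

Head-to-head results (49 voters total):
Irvine vs Glendale: Irvine wins 38–11.
Irvine vs Claremont: Irvine wins 46–3.
Irvine vs Harrow: Harrow wins 25–24.
Irvine vs Elmhurst: Irvine wins 32–17.
Glendale vs Claremont: Claremont wins 28–21.
Glendale vs Harrow: Harrow wins 38–11.
Glendale vs Elmhurst: Elmhurst wins 38–11.
Claremont vs Harrow: Harrow wins 49–0.
Claremont vs Elmhurst: Elmhurst wins 46–3.
Harrow vs Elmhurst: Harrow wins 36–13.
Harrow beats each rival — Irvine (25–24), Glendale (38–11), Claremont (49–0), Elmhurst (36–13) — so Harrow is the Condorcet winner.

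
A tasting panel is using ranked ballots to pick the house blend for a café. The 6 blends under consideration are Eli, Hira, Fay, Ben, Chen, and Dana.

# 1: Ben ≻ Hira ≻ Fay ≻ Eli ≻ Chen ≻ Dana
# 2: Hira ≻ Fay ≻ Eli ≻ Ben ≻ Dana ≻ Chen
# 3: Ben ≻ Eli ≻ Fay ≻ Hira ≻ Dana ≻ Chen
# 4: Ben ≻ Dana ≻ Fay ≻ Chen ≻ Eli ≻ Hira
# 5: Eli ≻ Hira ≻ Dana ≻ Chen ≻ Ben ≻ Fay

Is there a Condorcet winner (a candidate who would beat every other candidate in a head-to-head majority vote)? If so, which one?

Head-to-head results (5 voters total):
Eli vs Hira: Eli wins 3–2.
Eli vs Fay: Fay wins 3–2.
Eli vs Ben: Ben wins 3–2.
Eli vs Chen: Eli wins 4–1.
Eli vs Dana: Eli wins 4–1.
Hira vs Fay: Hira wins 3–2.
Hira vs Ben: Ben wins 3–2.
Hira vs Chen: Hira wins 4–1.
Hira vs Dana: Hira wins 4–1.
Fay vs Ben: Ben wins 4–1.
Fay vs Chen: Fay wins 4–1.
Fay vs Dana: Fay wins 3–2.
Ben vs Chen: Ben wins 4–1.
Ben vs Dana: Ben wins 4–1.
Chen vs Dana: Dana wins 4–1.
Ben beats each rival — Eli (3–2), Hira (3–2), Fay (4–1), Chen (4–1), Dana (4–1) — so Ben is the Condorcet winner.

Ben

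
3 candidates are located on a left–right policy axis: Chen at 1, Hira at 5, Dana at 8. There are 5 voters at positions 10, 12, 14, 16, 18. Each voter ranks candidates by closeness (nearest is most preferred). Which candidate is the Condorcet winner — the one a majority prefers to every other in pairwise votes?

With single-peaked preferences on a line, the Condorcet winner is the candidate closest to the median voter.
The median voter (position 14) is closest to Dana at 8.
Check: Dana vs Chen — voters closer to Dana: 5 of 5.

Dana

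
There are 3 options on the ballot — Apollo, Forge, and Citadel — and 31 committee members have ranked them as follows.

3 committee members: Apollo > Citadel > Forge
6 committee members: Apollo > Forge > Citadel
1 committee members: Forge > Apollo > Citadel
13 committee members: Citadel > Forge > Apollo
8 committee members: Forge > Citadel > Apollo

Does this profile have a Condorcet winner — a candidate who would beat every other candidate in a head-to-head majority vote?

Head-to-head results (31 voters total):
Apollo vs Forge: Forge wins 22–9.
Apollo vs Citadel: Citadel wins 21–10.
Forge vs Citadel: Citadel wins 16–15.
Citadel beats each rival — Apollo (21–10), Forge (16–15) — so Citadel is the Condorcet winner.

Yes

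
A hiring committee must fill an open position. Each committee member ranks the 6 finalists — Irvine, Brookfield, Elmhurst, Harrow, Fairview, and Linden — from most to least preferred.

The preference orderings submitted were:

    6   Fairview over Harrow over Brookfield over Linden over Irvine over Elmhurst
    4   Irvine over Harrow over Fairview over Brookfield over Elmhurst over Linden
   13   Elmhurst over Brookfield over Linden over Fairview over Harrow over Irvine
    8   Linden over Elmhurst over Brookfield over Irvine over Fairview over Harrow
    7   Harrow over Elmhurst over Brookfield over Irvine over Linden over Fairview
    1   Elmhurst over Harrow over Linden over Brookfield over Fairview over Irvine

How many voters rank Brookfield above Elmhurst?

Ballots ranking Brookfield above Elmhurst: 6+4 = 10.
Ballots ranking Elmhurst above Brookfield: 13+8+7+1 = 29.
So 10 of 39 voters prefer Brookfield to Elmhurst.

10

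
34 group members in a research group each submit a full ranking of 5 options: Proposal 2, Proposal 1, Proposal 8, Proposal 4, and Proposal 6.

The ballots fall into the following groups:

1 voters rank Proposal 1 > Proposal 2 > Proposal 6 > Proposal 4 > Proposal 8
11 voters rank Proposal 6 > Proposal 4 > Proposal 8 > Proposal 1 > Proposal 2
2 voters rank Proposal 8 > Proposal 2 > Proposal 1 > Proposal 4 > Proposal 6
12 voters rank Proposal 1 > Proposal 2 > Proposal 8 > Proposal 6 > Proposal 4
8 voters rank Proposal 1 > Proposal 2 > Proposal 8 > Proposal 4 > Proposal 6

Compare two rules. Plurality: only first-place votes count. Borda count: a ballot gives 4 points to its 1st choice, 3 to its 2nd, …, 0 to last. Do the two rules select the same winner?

Yes

Plurality first-place counts: Proposal 2 0, Proposal 1 21, Proposal 8 2, Proposal 4 0, Proposal 6 11 → Proposal 1.
Borda totals: Proposal 2 69, Proposal 1 99, Proposal 8 70, Proposal 4 44, Proposal 6 58 → Proposal 1.
The two rules agree on Proposal 1.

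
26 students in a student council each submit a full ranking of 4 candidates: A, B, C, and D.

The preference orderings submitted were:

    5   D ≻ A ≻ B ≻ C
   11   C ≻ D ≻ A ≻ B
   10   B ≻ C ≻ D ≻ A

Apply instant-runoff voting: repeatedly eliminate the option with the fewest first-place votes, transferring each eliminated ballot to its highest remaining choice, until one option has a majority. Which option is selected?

Round 1: C 11, B 10, D 5, A 0. A has the fewest and is eliminated.
Round 2: C 11, B 10, D 5. D has the fewest and is eliminated.
Round 3: B 15, C 11. B has a majority.

B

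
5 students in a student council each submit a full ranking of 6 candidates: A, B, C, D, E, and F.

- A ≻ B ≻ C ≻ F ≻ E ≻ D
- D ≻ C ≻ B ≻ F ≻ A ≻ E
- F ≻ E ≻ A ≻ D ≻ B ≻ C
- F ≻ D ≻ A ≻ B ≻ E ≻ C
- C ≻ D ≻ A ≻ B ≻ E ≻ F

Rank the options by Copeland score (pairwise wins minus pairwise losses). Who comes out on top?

Pairwise results:
  A vs B: A wins 4–1.
  A vs C: A wins 3–2.
  A vs D: D wins 3–2.
  A vs E: A wins 4–1.
  A vs F: F wins 3–2.
  B vs C: B wins 3–2.
  B vs D: D wins 4–1.
  B vs E: B wins 4–1.
  B vs F: B wins 3–2.
  C vs D: D wins 3–2.
  C vs E: C wins 3–2.
  C vs F: C wins 3–2.
  D vs E: D wins 3–2.
  D vs F: F wins 3–2.
  E vs F: F wins 4–1.
Copeland scores (wins − losses):
  A: 3 − 2 = 1
  B: 3 − 2 = 1
  C: 2 − 3 = -1
  D: 4 − 1 = 3
  E: 0 − 5 = -5
  F: 3 − 2 = 1
D has the best Copeland score.

D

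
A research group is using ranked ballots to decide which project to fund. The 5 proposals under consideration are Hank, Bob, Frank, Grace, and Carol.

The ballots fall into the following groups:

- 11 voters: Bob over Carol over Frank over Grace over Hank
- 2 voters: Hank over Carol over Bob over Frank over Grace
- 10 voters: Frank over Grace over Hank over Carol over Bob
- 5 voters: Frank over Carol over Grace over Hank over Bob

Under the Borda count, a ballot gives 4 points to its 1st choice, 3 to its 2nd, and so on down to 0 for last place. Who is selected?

Frank

Borda scores:
  Hank: 11·0 + 2·4 + 10·2 + 5·1 = 33
  Bob: 11·4 + 2·2 + 10·0 + 5·0 = 48
  Frank: 11·2 + 2·1 + 10·4 + 5·4 = 84
  Grace: 11·1 + 2·0 + 10·3 + 5·2 = 51
  Carol: 11·3 + 2·3 + 10·1 + 5·3 = 64
Frank has the highest total.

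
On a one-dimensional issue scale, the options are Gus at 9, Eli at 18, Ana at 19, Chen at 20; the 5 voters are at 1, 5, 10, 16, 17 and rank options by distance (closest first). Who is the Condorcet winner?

With single-peaked preferences on a line, the Condorcet winner is the candidate closest to the median voter.
The median voter (position 10) is closest to Gus at 9.
Check: Gus vs Chen — voters closer to Gus: 3 of 5.

Gus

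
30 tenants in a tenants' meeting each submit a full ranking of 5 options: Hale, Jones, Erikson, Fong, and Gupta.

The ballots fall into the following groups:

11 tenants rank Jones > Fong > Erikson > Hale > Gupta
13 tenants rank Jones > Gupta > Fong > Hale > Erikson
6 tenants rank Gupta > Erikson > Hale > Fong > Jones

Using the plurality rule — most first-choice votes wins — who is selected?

First-place vote totals:
  Hale: 0
  Jones: 24
  Erikson: 0
  Fong: 0
  Gupta: 6
Jones has the most first-place votes.

Jones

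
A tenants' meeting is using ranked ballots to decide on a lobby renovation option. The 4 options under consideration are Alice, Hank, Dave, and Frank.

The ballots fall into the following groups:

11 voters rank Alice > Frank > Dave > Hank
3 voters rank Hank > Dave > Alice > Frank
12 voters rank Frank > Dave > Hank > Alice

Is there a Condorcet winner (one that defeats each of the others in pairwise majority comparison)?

Head-to-head results (26 voters total):
Alice vs Hank: Hank wins 15–11.
Alice vs Dave: Dave wins 15–11.
Alice vs Frank: Alice wins 14–12.
Hank vs Dave: Dave wins 23–3.
Hank vs Frank: Frank wins 23–3.
Dave vs Frank: Frank wins 23–3.
No candidate beats all others: Alice beats Frank beats Hank beats Alice, a majority cycle.

No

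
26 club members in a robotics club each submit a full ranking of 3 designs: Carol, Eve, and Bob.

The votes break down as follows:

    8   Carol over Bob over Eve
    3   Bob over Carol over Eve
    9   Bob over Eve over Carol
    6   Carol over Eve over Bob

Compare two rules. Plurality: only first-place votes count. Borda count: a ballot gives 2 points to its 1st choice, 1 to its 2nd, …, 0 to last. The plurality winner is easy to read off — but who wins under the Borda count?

Plurality first-place counts: Carol 14, Eve 0, Bob 12 → Carol.
Borda totals: Carol 31, Eve 15, Bob 32 → Bob.

Bob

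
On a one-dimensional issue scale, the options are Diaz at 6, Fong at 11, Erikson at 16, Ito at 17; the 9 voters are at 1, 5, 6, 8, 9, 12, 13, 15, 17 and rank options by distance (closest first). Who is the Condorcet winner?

With single-peaked preferences on a line, the Condorcet winner is the candidate closest to the median voter.
The median voter (position 9) is closest to Fong at 11.
Check: Fong vs Erikson — voters closer to Fong: 7 of 9.

Fong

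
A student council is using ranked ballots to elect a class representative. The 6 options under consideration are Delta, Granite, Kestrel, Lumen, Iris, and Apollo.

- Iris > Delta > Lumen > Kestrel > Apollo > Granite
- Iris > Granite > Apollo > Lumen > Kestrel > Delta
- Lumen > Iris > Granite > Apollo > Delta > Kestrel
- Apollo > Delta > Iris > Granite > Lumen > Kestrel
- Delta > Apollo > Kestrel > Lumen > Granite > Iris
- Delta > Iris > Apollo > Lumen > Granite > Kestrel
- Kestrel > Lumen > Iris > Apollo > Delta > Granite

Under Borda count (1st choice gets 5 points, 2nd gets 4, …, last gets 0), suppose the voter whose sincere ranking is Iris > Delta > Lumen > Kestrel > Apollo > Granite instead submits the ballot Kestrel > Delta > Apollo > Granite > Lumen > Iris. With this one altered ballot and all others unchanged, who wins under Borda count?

Borda totals with the altered ballot: Delta 20, Granite 13, Kestrel 14, Lumen 17, Iris 19, Apollo 22.
The switch changes the winner from Iris to Apollo.

Apollo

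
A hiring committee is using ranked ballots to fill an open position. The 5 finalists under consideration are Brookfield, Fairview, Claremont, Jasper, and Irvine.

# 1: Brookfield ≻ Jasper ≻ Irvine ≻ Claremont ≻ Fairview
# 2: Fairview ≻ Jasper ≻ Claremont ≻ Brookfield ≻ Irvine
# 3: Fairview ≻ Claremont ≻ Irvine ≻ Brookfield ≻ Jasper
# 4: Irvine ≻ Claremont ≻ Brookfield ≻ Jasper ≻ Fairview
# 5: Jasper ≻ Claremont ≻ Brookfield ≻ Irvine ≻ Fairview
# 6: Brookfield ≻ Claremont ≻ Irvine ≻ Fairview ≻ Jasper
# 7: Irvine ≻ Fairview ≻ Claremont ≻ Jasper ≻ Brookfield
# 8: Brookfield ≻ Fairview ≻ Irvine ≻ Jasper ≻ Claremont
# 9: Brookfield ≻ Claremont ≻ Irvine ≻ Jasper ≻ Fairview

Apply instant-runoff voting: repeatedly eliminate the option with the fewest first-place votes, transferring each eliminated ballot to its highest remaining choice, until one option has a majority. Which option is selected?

Round 1: Brookfield 4, Fairview 2, Irvine 2, Jasper 1, Claremont 0. Claremont has the fewest and is eliminated.
Round 2: Brookfield 4, Fairview 2, Irvine 2, Jasper 1. Jasper has the fewest and is eliminated.
Round 3: Brookfield 5, Fairview 2, Irvine 2. Brookfield has a majority.

Brookfield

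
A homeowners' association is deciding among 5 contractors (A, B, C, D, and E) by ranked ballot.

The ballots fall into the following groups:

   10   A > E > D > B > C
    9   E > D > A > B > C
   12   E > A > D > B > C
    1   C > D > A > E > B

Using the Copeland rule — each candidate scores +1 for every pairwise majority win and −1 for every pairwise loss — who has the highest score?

Pairwise results:
  A vs B: A wins 32–0.
  A vs C: A wins 31–1.
  A vs D: A wins 22–10.
  A vs E: E wins 21–11.
  B vs C: B wins 31–1.
  B vs D: D wins 32–0.
  B vs E: E wins 32–0.
  C vs D: D wins 31–1.
  C vs E: E wins 31–1.
  D vs E: E wins 31–1.
Copeland scores (wins − losses):
  A: 3 − 1 = 2
  B: 1 − 3 = -2
  C: 0 − 4 = -4
  D: 2 − 2 = 0
  E: 4 − 0 = 4
E has the best Copeland score.

E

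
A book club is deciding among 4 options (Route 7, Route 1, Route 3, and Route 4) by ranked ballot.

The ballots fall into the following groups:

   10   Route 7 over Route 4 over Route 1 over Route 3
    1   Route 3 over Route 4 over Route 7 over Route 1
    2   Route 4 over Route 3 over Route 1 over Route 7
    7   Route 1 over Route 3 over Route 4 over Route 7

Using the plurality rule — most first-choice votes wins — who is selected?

Route 7

First-place vote totals:
  Route 7: 10
  Route 1: 7
  Route 3: 1
  Route 4: 2
Route 7 has the most first-place votes.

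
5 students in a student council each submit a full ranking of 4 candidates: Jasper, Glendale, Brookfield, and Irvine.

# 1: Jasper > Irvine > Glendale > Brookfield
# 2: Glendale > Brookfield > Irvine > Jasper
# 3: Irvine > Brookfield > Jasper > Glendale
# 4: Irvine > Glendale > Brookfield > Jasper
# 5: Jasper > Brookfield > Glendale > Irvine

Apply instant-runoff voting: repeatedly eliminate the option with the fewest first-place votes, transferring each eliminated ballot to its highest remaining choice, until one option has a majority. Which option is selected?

Irvine

Round 1: Jasper 2, Irvine 2, Glendale 1, Brookfield 0. Brookfield has the fewest and is eliminated.
Round 2: Jasper 2, Irvine 2, Glendale 1. Glendale has the fewest and is eliminated.
Round 3: Irvine 3, Jasper 2. Irvine has a majority.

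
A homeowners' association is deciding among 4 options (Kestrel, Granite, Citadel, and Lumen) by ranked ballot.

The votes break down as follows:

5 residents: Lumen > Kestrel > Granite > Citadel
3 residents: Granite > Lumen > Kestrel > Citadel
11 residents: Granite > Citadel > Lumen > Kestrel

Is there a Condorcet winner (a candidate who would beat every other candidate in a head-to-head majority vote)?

Yes

Head-to-head results (19 voters total):
Kestrel vs Granite: Granite wins 14–5.
Kestrel vs Citadel: Citadel wins 11–8.
Kestrel vs Lumen: Lumen wins 19–0.
Granite vs Citadel: Granite wins 19–0.
Granite vs Lumen: Granite wins 14–5.
Citadel vs Lumen: Citadel wins 11–8.
Granite beats each rival — Kestrel (14–5), Citadel (19–0), Lumen (14–5) — so Granite is the Condorcet winner.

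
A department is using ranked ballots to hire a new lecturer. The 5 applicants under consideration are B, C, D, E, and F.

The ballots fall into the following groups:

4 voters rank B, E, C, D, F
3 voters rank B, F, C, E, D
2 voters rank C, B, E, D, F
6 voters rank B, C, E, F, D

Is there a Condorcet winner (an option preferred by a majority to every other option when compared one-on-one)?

Head-to-head results (15 voters total):
B vs C: B wins 13–2.
B vs D: B wins 15–0.
B vs E: B wins 15–0.
B vs F: B wins 15–0.
C vs D: C wins 15–0.
C vs E: C wins 11–4.
C vs F: C wins 12–3.
D vs E: E wins 15–0.
D vs F: F wins 9–6.
E vs F: E wins 12–3.
B beats each rival — C (13–2), D (15–0), E (15–0), F (15–0) — so B is the Condorcet winner.

Yes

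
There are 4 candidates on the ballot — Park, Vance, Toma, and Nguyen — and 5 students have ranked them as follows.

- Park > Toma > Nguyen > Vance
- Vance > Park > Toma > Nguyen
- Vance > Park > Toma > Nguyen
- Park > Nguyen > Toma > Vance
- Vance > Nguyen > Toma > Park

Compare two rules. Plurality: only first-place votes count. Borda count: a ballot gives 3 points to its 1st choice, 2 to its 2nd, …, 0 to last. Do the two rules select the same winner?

Plurality first-place counts: Park 2, Vance 3, Toma 0, Nguyen 0 → Vance.
Borda totals: Park 10, Vance 9, Toma 6, Nguyen 5 → Park.
The two rules disagree: plurality picks Vance, Borda picks Park.

No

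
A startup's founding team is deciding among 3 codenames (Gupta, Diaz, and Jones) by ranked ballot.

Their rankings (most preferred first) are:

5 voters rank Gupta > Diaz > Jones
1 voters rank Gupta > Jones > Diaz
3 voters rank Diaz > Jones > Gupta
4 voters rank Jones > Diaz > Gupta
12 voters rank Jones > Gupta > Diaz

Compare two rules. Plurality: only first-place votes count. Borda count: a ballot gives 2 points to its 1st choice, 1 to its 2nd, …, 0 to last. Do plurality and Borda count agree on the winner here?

Yes

Plurality first-place counts: Gupta 6, Diaz 3, Jones 16 → Jones.
Borda totals: Gupta 24, Diaz 15, Jones 36 → Jones.
The two rules agree on Jones.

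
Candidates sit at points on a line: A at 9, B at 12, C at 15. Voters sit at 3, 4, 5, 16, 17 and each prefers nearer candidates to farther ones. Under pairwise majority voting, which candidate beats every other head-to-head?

A

With single-peaked preferences on a line, the Condorcet winner is the candidate closest to the median voter.
The median voter (position 5) is closest to A at 9.
Check: A vs C — voters closer to A: 3 of 5.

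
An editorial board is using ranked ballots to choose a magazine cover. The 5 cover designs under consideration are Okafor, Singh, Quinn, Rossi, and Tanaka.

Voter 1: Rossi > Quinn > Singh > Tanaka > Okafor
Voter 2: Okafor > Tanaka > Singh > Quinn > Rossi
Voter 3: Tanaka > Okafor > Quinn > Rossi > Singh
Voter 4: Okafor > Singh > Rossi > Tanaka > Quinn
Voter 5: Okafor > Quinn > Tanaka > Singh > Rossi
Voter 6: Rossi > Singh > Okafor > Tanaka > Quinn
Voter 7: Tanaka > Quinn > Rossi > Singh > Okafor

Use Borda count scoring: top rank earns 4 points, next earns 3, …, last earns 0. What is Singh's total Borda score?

Borda scores:
  Okafor: 0 + 4 + 3 + 4 + 4 + 2 + 0 = 17
  Singh: 2 + 2 + 0 + 3 + 1 + 3 + 1 = 12
  Quinn: 3 + 1 + 2 + 0 + 3 + 0 + 3 = 12
  Rossi: 4 + 0 + 1 + 2 + 0 + 4 + 2 = 13
  Tanaka: 1 + 3 + 4 + 1 + 2 + 1 + 4 = 16

12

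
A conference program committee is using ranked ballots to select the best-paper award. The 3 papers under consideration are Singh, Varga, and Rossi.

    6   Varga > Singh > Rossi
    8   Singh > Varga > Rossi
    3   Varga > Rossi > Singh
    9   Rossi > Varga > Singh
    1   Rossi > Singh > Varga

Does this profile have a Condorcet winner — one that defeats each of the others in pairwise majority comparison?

Yes

Head-to-head results (27 voters total):
Singh vs Varga: Varga wins 18–9.
Singh vs Rossi: Singh wins 14–13.
Varga vs Rossi: Varga wins 17–10.
Varga beats each rival — Singh (18–9), Rossi (17–10) — so Varga is the Condorcet winner.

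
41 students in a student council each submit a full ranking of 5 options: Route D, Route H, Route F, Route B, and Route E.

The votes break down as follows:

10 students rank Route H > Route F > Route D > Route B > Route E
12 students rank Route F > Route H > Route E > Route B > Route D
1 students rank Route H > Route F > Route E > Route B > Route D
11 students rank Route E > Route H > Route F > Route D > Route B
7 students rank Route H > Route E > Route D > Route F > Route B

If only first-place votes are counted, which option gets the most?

Route H

First-place vote totals:
  Route D: 0
  Route H: 18
  Route F: 12
  Route B: 0
  Route E: 11
Route H has the most first-place votes.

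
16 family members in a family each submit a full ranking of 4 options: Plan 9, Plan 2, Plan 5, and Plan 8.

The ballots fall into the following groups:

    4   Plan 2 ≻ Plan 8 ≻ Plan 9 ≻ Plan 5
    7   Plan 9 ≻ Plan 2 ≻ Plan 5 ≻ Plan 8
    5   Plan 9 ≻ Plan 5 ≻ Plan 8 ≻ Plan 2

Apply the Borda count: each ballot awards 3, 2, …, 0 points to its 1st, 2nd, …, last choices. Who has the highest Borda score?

Plan 9

Borda scores:
  Plan 9: 4·1 + 7·3 + 5·3 = 40
  Plan 2: 4·3 + 7·2 + 5·0 = 26
  Plan 5: 4·0 + 7·1 + 5·2 = 17
  Plan 8: 4·2 + 7·0 + 5·1 = 13
Plan 9 has the highest total.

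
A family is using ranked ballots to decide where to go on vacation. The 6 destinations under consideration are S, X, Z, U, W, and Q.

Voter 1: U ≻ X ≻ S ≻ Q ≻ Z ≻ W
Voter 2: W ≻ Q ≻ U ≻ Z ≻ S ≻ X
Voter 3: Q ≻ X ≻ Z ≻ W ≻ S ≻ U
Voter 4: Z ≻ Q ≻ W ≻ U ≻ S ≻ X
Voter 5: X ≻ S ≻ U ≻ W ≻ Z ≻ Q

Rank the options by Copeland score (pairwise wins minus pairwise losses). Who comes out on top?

Pairwise results:
  S vs X: X wins 3–2.
  S vs Z: Z wins 3–2.
  S vs U: U wins 3–2.
  S vs W: W wins 3–2.
  S vs Q: Q wins 3–2.
  X vs Z: X wins 3–2.
  X vs U: U wins 3–2.
  X vs W: X wins 3–2.
  X vs Q: Q wins 3–2.
  Z vs U: U wins 3–2.
  Z vs W: Z wins 3–2.
  Z vs Q: Q wins 3–2.
  U vs W: W wins 3–2.
  U vs Q: Q wins 3–2.
  W vs Q: Q wins 3–2.
Copeland scores (wins − losses):
  S: 0 − 5 = -5
  X: 3 − 2 = 1
  Z: 2 − 3 = -1
  U: 3 − 2 = 1
  W: 2 − 3 = -1
  Q: 5 − 0 = 5
Q has the best Copeland score.

Q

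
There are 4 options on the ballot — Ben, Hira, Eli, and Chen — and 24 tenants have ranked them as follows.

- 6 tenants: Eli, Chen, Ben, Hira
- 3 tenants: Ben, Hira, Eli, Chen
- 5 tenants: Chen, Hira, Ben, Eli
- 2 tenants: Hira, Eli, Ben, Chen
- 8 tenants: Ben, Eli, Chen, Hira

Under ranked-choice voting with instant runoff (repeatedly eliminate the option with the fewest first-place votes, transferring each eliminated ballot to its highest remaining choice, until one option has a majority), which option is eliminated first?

Hira

Round 1: Ben 11, Eli 6, Chen 5, Hira 2. Hira has the fewest and is eliminated.
Round 2: Ben 11, Eli 8, Chen 5. Chen has the fewest and is eliminated.
Round 3: Ben 16, Eli 8. Ben has a majority.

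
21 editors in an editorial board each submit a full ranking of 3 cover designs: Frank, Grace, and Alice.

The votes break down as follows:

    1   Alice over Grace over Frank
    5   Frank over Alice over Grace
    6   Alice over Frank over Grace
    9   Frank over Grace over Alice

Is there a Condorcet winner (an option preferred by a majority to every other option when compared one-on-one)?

Yes

Head-to-head results (21 voters total):
Frank vs Grace: Frank wins 20–1.
Frank vs Alice: Frank wins 14–7.
Grace vs Alice: Alice wins 12–9.
Frank beats each rival — Grace (20–1), Alice (14–7) — so Frank is the Condorcet winner.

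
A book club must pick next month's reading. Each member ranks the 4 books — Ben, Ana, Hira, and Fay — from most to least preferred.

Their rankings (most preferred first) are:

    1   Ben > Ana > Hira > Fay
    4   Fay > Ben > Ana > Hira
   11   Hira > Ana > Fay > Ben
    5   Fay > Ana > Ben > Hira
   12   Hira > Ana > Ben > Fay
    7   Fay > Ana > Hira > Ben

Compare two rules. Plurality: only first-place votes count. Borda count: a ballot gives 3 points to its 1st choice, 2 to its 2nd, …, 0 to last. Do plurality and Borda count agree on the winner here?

Yes

Plurality first-place counts: Ben 1, Ana 0, Hira 23, Fay 16 → Hira.
Borda totals: Ben 28, Ana 76, Hira 77, Fay 59 → Hira.
The two rules agree on Hira.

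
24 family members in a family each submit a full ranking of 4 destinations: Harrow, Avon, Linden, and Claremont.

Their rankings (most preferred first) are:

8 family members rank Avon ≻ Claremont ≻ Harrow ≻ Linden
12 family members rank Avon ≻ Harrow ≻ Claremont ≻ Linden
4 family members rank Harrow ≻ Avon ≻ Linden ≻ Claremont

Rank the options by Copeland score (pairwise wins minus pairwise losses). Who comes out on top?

Avon

Pairwise results:
  Harrow vs Avon: Avon wins 20–4.
  Harrow vs Linden: Harrow wins 24–0.
  Harrow vs Claremont: Harrow wins 16–8.
  Avon vs Linden: Avon wins 24–0.
  Avon vs Claremont: Avon wins 24–0.
  Linden vs Claremont: Claremont wins 20–4.
Copeland scores (wins − losses):
  Harrow: 2 − 1 = 1
  Avon: 3 − 0 = 3
  Linden: 0 − 3 = -3
  Claremont: 1 − 2 = -1
Avon has the best Copeland score.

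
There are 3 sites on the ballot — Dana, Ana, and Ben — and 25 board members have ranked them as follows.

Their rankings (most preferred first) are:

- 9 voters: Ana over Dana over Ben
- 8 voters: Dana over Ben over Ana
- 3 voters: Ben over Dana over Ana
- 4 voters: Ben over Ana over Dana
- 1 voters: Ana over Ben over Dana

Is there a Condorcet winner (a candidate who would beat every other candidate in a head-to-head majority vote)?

No

Head-to-head results (25 voters total):
Dana vs Ana: Ana wins 14–11.
Dana vs Ben: Dana wins 17–8.
Ana vs Ben: Ben wins 15–10.
No candidate beats all others: Dana beats Ben beats Ana beats Dana, a majority cycle.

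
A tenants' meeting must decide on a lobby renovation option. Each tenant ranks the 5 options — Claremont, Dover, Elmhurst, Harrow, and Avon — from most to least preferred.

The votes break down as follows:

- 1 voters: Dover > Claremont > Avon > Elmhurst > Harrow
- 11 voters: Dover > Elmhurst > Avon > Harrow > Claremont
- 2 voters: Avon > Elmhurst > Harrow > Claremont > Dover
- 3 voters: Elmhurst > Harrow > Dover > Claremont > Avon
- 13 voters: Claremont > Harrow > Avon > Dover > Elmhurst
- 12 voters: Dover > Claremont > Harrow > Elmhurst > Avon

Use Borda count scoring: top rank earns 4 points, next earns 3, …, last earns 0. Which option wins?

Dover

Borda scores:
  Claremont: 3 + 11·0 + 2·1 + 3·1 + 13·4 + 12·3 = 96
  Dover: 4 + 11·4 + 2·0 + 3·2 + 13·1 + 12·4 = 115
  Elmhurst: 1 + 11·3 + 2·3 + 3·4 + 13·0 + 12·1 = 64
  Harrow: 0 + 11·1 + 2·2 + 3·3 + 13·3 + 12·2 = 87
  Avon: 2 + 11·2 + 2·4 + 3·0 + 13·2 + 12·0 = 58
Dover has the highest total.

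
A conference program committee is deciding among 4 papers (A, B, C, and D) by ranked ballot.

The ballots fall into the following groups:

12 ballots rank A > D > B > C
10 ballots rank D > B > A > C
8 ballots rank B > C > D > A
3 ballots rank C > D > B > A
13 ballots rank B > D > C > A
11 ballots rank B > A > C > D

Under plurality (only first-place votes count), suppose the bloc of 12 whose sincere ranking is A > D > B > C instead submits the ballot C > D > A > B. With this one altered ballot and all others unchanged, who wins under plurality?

First-place totals with the altered ballot: A 0, B 32, C 15, D 10.
The winner is unchanged: still B.

B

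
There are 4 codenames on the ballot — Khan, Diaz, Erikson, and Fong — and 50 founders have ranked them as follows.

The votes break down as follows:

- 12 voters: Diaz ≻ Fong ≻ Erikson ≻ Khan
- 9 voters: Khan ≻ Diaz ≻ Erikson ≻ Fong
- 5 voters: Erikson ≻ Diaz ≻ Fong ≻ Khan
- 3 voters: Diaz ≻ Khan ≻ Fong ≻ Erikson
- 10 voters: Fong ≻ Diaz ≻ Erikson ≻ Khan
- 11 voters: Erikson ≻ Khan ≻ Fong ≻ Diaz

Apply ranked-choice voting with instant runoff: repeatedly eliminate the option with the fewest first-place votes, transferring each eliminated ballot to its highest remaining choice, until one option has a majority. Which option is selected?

Diaz

Round 1: Erikson 16, Diaz 15, Fong 10, Khan 9. Khan has the fewest and is eliminated.
Round 2: Diaz 24, Erikson 16, Fong 10. Fong has the fewest and is eliminated.
Round 3: Diaz 34, Erikson 16. Diaz has a majority.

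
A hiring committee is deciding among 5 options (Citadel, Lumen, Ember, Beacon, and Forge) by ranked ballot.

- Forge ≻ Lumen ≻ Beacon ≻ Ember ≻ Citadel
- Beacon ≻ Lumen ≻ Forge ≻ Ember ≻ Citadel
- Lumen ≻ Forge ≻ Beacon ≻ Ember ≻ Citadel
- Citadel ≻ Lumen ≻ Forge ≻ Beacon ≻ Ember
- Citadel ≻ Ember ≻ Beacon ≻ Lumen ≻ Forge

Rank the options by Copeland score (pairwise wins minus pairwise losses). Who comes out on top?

Pairwise results:
  Citadel vs Lumen: Lumen wins 3–2.
  Citadel vs Ember: Ember wins 3–2.
  Citadel vs Beacon: Beacon wins 3–2.
  Citadel vs Forge: Forge wins 3–2.
  Lumen vs Ember: Lumen wins 4–1.
  Lumen vs Beacon: Lumen wins 3–2.
  Lumen vs Forge: Lumen wins 4–1.
  Ember vs Beacon: Beacon wins 4–1.
  Ember vs Forge: Forge wins 4–1.
  Beacon vs Forge: Forge wins 3–2.
Copeland scores (wins − losses):
  Citadel: 0 − 4 = -4
  Lumen: 4 − 0 = 4
  Ember: 1 − 3 = -2
  Beacon: 2 − 2 = 0
  Forge: 3 − 1 = 2
Lumen has the best Copeland score.

Lumen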